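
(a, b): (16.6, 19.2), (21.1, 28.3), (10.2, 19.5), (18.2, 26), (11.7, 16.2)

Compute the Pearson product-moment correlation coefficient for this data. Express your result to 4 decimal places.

0.8493

n = 5, Σa = 77.8, Σb = 109.2, Σa² = 1292.94, Σb² = 2488.22, Σab = 1777.49
nΣab − ΣaΣb = 8887.45 − 8495.76 = 391.69
nΣa² − (Σa)² = 6464.7 − 6052.84 = 411.86; nΣb² − (Σb)² = 12441.1 − 11924.64 = 516.46
r = 391.69 / √(411.86 × 516.46) = 391.69 / 461.2041 ≈ 0.8493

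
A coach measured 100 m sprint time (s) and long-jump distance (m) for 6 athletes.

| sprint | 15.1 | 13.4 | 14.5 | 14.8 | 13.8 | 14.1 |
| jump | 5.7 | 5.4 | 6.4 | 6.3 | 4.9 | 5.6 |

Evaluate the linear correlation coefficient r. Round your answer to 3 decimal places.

0.630

n = 6, Σx = 85.7, Σy = 34.3, Σx² = 1226.11, Σy² = 197.67, Σxy = 491.05
nΣxy − ΣxΣy = 2946.3 − 2939.51 = 6.79
nΣx² − (Σx)² = 7356.66 − 7344.49 = 12.17; nΣy² − (Σy)² = 1186.02 − 1176.49 = 9.53
r = 6.79 / √(12.17 × 9.53) = 6.79 / 10.7694 ≈ 0.630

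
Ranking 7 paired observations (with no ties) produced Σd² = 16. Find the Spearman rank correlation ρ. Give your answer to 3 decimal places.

ρ = 1 − 6Σd² / [n(n²−1)] = 1 − 6×16 / (7×48)
  = 1 − 96/336 = 1 − 0.2857 ≈ 0.714

0.714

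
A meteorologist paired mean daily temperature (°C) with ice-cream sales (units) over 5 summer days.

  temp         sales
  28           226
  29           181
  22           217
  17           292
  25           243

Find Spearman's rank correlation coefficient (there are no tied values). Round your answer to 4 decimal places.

-0.7000

Rank temp: 4, 5, 2, 1, 3
Rank sales: 3, 1, 2, 5, 4
d = rank(temp) − rank(sales): 1, 4, 0, -4, -1; Σd² = 34
ρ = 1 − 6Σd² / [n(n²−1)] = 1 − 6×34 / (5×24) = 1 − 204/120 ≈ -0.7000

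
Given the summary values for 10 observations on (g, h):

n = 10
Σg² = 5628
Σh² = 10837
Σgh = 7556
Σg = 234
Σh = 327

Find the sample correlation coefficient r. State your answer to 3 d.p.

r = (nΣgh − ΣgΣh) / √[(nΣg² − (Σg)²)(nΣh² − (Σh)²)]
Numerator: 10×7556 − 234×327 = -958
Denominator: √[(56280 − 54756)(108370 − 106929)] = √[1524 × 1441] = 1481.9190
r = -958 / 1481.9190 ≈ -0.646

-0.646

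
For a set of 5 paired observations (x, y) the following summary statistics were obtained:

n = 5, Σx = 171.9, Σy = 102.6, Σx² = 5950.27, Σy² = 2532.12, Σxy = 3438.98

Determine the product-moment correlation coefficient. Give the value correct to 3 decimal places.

-0.674

r = (nΣxy − ΣxΣy) / √[(nΣx² − (Σx)²)(nΣy² − (Σy)²)]
Numerator: 5×3438.98 − 171.9×102.6 = -442.04
Denominator: √[(29751.35 − 29549.61)(12660.6 − 10526.76)] = √[201.74 × 2133.84] = 656.1104
r = -442.04 / 656.1104 ≈ -0.674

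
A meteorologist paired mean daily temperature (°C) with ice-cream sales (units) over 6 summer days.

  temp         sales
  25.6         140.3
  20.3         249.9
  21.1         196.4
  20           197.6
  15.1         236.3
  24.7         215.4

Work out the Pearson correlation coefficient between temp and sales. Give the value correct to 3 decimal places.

n = 6, Σx = 126.8, Σy = 1235.9, Σx² = 2750.76, Σy² = 261987.67, Σxy = 25649.2
nΣxy − ΣxΣy = 153895.2 − 156712.12 = -2816.92
nΣx² − (Σx)² = 16504.56 − 16078.24 = 426.32; nΣy² − (Σy)² = 1571926.02 − 1527448.81 = 44477.21
r = -2816.92 / √(426.32 × 44477.21) = -2816.92 / 4354.4832 ≈ -0.647

-0.647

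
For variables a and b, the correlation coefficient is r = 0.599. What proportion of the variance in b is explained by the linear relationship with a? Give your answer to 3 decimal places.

0.359

r² = (0.599)² = 0.359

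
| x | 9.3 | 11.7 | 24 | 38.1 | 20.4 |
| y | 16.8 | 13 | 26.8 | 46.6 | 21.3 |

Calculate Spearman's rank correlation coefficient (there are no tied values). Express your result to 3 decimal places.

0.900

Rank x: 1, 2, 4, 5, 3
Rank y: 2, 1, 4, 5, 3
d = rank(x) − rank(y): -1, 1, 0, 0, 0; Σd² = 2
ρ = 1 − 6Σd² / [n(n²−1)] = 1 − 6×2 / (5×24) = 1 − 12/120 ≈ 0.900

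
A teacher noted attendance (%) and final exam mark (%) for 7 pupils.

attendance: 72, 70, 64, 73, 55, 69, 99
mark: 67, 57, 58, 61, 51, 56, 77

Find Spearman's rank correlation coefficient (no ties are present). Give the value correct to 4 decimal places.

Rank attendance: 5, 4, 2, 6, 1, 3, 7
Rank mark: 6, 3, 4, 5, 1, 2, 7
d = rank(attendance) − rank(mark): -1, 1, -2, 1, 0, 1, 0; Σd² = 8
ρ = 1 − 6Σd² / [n(n²−1)] = 1 − 6×8 / (7×48) = 1 − 48/336 ≈ 0.8571

0.8571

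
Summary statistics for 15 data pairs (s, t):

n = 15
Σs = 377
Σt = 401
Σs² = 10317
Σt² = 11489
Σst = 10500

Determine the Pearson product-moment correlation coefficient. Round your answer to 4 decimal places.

0.5240

r = (nΣst − ΣsΣt) / √[(nΣs² − (Σs)²)(nΣt² − (Σt)²)]
Numerator: 15×10500 − 377×401 = 6323
Denominator: √[(154755 − 142129)(172335 − 160801)] = √[12626 × 11534] = 12067.6545
r = 6323 / 12067.6545 ≈ 0.5240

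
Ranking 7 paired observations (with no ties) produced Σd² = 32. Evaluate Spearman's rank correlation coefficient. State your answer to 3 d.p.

ρ = 1 − 6Σd² / [n(n²−1)] = 1 − 6×32 / (7×48)
  = 1 − 192/336 = 1 − 0.5714 ≈ 0.429

0.429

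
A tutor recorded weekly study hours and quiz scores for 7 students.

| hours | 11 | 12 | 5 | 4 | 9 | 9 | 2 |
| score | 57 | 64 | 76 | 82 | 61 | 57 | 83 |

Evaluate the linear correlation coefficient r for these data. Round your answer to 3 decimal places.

-0.902

n = 7, Σx = 52, Σy = 480, Σx² = 472, Σy² = 33704, Σxy = 3331
nΣxy − ΣxΣy = 23317 − 24960 = -1643
nΣx² − (Σx)² = 3304 − 2704 = 600; nΣy² − (Σy)² = 235928 − 230400 = 5528
r = -1643 / √(600 × 5528) = -1643 / 1821.2084 ≈ -0.902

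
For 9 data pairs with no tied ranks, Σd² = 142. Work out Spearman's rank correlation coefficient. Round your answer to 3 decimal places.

-0.183

ρ = 1 − 6Σd² / [n(n²−1)] = 1 − 6×142 / (9×80)
  = 1 − 852/720 = 1 − 1.1833 ≈ -0.183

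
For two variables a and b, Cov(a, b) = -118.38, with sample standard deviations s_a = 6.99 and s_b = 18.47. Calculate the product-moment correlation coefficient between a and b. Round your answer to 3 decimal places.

-0.917

r = Cov(a,b) / (s_a · s_b) = -118.38 / (6.99 × 18.47)
  = -118.38 / 129.1053 ≈ -0.917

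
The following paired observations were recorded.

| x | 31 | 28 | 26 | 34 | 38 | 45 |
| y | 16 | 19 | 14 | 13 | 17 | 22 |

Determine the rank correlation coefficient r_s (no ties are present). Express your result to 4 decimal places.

0.4286

Rank x: 3, 2, 1, 4, 5, 6
Rank y: 3, 5, 2, 1, 4, 6
d = rank(x) − rank(y): 0, -3, -1, 3, 1, 0; Σd² = 20
ρ = 1 − 6Σd² / [n(n²−1)] = 1 − 6×20 / (6×35) = 1 − 120/210 ≈ 0.4286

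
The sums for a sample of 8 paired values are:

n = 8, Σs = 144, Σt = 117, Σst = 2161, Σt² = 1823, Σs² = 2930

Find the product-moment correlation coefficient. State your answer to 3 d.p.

0.283

r = (nΣst − ΣsΣt) / √[(nΣs² − (Σs)²)(nΣt² − (Σt)²)]
Numerator: 8×2161 − 144×117 = 440
Denominator: √[(23440 − 20736)(14584 − 13689)] = √[2704 × 895] = 1555.6606
r = 440 / 1555.6606 ≈ 0.283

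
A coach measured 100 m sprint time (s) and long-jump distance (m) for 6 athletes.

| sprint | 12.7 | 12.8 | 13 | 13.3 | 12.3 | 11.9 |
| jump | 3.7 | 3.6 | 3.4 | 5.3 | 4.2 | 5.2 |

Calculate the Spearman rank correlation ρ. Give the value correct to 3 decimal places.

Rank sprint: 3, 4, 5, 6, 2, 1
Rank jump: 3, 2, 1, 6, 4, 5
d = rank(sprint) − rank(jump): 0, 2, 4, 0, -2, -4; Σd² = 40
ρ = 1 − 6Σd² / [n(n²−1)] = 1 − 6×40 / (6×35) = 1 − 240/210 ≈ -0.143

-0.143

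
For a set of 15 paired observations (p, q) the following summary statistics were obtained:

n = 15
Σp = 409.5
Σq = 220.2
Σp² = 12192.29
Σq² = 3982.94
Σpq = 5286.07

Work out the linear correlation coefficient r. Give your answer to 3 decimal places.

r = (nΣpq − ΣpΣq) / √[(nΣp² − (Σp)²)(nΣq² − (Σq)²)]
Numerator: 15×5286.07 − 409.5×220.2 = -10880.85
Denominator: √[(182884.35 − 167690.25)(59744.1 − 48488.04)] = √[15194.1 × 11256.06] = 13077.6795
r = -10880.85 / 13077.6795 ≈ -0.832

-0.832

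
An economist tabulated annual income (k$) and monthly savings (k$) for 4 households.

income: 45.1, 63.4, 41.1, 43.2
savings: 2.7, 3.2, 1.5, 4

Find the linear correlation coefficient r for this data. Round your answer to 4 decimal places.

0.2983

n = 4, Σx = 192.8, Σy = 11.4, Σx² = 9609.02, Σy² = 35.78, Σxy = 559.1
nΣxy − ΣxΣy = 2236.4 − 2197.92 = 38.48
nΣx² − (Σx)² = 38436.08 − 37171.84 = 1264.24; nΣy² − (Σy)² = 143.12 − 129.96 = 13.16
r = 38.48 / √(1264.24 × 13.16) = 38.48 / 128.9860 ≈ 0.2983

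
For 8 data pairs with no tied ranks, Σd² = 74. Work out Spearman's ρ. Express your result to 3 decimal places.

ρ = 1 − 6Σd² / [n(n²−1)] = 1 − 6×74 / (8×63)
  = 1 − 444/504 = 1 − 0.8810 ≈ 0.119

0.119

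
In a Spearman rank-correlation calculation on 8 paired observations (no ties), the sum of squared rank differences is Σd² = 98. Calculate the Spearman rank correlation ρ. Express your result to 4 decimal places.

-0.1667

ρ = 1 − 6Σd² / [n(n²−1)] = 1 − 6×98 / (8×63)
  = 1 − 588/504 = 1 − 1.16667 ≈ -0.1667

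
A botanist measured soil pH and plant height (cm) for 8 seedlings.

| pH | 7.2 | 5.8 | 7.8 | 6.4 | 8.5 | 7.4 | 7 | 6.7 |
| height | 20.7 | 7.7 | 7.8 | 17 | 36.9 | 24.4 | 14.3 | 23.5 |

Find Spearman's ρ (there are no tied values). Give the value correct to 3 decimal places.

Rank pH: 5, 1, 7, 2, 8, 6, 4, 3
Rank height: 5, 1, 2, 4, 8, 7, 3, 6
d = rank(pH) − rank(height): 0, 0, 5, -2, 0, -1, 1, -3; Σd² = 40
ρ = 1 − 6Σd² / [n(n²−1)] = 1 − 6×40 / (8×63) = 1 − 240/504 ≈ 0.524

0.524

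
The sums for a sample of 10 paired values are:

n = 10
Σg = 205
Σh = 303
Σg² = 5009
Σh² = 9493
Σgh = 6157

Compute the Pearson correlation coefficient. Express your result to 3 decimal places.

-0.109

r = (nΣgh − ΣgΣh) / √[(nΣg² − (Σg)²)(nΣh² − (Σh)²)]
Numerator: 10×6157 − 205×303 = -545
Denominator: √[(50090 − 42025)(94930 − 91809)] = √[8065 × 3121] = 5017.0574
r = -545 / 5017.0574 ≈ -0.109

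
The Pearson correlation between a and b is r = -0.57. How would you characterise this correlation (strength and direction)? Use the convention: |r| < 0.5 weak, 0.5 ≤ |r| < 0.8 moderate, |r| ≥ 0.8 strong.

r = -0.57 < 0 so the relationship is negative.
|r| = 0.57, which falls in the moderate range.

moderate negative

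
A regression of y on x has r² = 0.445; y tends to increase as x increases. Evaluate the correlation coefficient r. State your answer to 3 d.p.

0.667

|r| = √0.445 = 0.667
The association is positive, so r = 0.667.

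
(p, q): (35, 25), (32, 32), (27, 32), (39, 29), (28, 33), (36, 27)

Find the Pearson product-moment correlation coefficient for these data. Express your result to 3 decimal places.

-0.720

n = 6, Σp = 197, Σq = 178, Σp² = 6579, Σq² = 5332, Σpq = 5790
nΣpq − ΣpΣq = 34740 − 35066 = -326
nΣp² − (Σp)² = 39474 − 38809 = 665; nΣq² − (Σq)² = 31992 − 31684 = 308
r = -326 / √(665 × 308) = -326 / 452.5704 ≈ -0.720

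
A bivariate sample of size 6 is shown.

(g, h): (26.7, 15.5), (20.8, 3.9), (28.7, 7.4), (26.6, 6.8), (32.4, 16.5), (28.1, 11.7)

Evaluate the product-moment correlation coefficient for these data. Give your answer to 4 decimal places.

n = 6, Σg = 163.3, Σh = 61.8, Σg² = 4516.15, Σh² = 765.6, Σgh = 1751.6
nΣgh − ΣgΣh = 10509.6 − 10091.94 = 417.66
nΣg² − (Σg)² = 27096.9 − 26666.89 = 430.01; nΣh² − (Σh)² = 4593.6 − 3819.24 = 774.36
r = 417.66 / √(430.01 × 774.36) = 417.66 / 577.0464 ≈ 0.7238

0.7238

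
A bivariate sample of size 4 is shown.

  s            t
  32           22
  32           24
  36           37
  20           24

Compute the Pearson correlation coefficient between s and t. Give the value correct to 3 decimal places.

0.516

n = 4, Σs = 120, Σt = 107, Σs² = 3744, Σt² = 3005, Σst = 3284
nΣst − ΣsΣt = 13136 − 12840 = 296
nΣs² − (Σs)² = 14976 − 14400 = 576; nΣt² − (Σt)² = 12020 − 11449 = 571
r = 296 / √(576 × 571) = 296 / 573.4946 ≈ 0.516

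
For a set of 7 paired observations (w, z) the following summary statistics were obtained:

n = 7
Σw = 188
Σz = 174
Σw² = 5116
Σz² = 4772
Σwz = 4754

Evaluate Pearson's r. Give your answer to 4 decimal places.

r = (nΣwz − ΣwΣz) / √[(nΣw² − (Σw)²)(nΣz² − (Σz)²)]
Numerator: 7×4754 − 188×174 = 566
Denominator: √[(35812 − 35344)(33404 − 30276)] = √[468 × 3128] = 1209.9190
r = 566 / 1209.9190 ≈ 0.4678

0.4678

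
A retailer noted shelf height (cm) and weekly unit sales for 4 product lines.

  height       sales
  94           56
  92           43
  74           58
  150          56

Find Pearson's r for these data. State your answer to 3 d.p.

n = 4, Σx = 410, Σy = 213, Σx² = 45276, Σy² = 11485, Σxy = 21912
nΣxy − ΣxΣy = 87648 − 87330 = 318
nΣx² − (Σx)² = 181104 − 168100 = 13004; nΣy² − (Σy)² = 45940 − 45369 = 571
r = 318 / √(13004 × 571) = 318 / 2724.9374 ≈ 0.117

0.117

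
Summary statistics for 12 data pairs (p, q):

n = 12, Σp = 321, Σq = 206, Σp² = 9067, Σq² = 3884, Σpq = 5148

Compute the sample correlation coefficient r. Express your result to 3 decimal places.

-0.887

r = (nΣpq − ΣpΣq) / √[(nΣp² − (Σp)²)(nΣq² − (Σq)²)]
Numerator: 12×5148 − 321×206 = -4350
Denominator: √[(108804 − 103041)(46608 − 42436)] = √[5763 × 4172] = 4903.3903
r = -4350 / 4903.3903 ≈ -0.887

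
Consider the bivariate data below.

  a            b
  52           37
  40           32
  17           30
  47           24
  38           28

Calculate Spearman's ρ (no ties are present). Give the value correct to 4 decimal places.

0.3000

Rank a: 5, 3, 1, 4, 2
Rank b: 5, 4, 3, 1, 2
d = rank(a) − rank(b): 0, -1, -2, 3, 0; Σd² = 14
ρ = 1 − 6Σd² / [n(n²−1)] = 1 − 6×14 / (5×24) = 1 − 84/120 ≈ 0.3000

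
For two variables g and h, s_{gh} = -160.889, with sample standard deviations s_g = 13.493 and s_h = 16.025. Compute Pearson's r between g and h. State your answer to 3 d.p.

-0.744

r = Cov(g,h) / (s_g · s_h) = -160.889 / (13.493 × 16.025)
  = -160.889 / 216.2253 ≈ -0.744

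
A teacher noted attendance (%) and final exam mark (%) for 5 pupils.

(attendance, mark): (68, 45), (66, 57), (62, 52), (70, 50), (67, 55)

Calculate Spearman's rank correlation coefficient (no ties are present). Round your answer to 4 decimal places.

Rank attendance: 4, 2, 1, 5, 3
Rank mark: 1, 5, 3, 2, 4
d = rank(attendance) − rank(mark): 3, -3, -2, 3, -1; Σd² = 32
ρ = 1 − 6Σd² / [n(n²−1)] = 1 − 6×32 / (5×24) = 1 − 192/120 ≈ -0.6000

-0.6000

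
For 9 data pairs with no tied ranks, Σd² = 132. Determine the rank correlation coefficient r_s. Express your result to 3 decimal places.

-0.100

ρ = 1 − 6Σd² / [n(n²−1)] = 1 − 6×132 / (9×80)
  = 1 − 792/720 = 1 − 1.1000 ≈ -0.100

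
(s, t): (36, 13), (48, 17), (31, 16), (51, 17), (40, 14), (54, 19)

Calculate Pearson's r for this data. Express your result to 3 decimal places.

0.735

n = 6, Σs = 260, Σt = 96, Σs² = 11678, Σt² = 1560, Σst = 4233
nΣst − ΣsΣt = 25398 − 24960 = 438
nΣs² − (Σs)² = 70068 − 67600 = 2468; nΣt² − (Σt)² = 9360 − 9216 = 144
r = 438 / √(2468 × 144) = 438 / 596.1476 ≈ 0.735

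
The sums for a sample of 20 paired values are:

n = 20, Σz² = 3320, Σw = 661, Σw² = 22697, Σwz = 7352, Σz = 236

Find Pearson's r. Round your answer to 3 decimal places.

r = (nΣwz − ΣwΣz) / √[(nΣw² − (Σw)²)(nΣz² − (Σz)²)]
Numerator: 20×7352 − 661×236 = -8956
Denominator: √[(453940 − 436921)(66400 − 55696)] = √[17019 × 10704] = 13497.0877
r = -8956 / 13497.0877 ≈ -0.664

-0.664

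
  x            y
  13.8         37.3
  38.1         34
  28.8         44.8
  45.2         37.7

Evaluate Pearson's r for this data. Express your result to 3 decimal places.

-0.197

n = 4, Σx = 125.9, Σy = 153.8, Σx² = 4514.53, Σy² = 5975.62, Σxy = 4804.42
nΣxy − ΣxΣy = 19217.68 − 19363.42 = -145.74
nΣx² − (Σx)² = 18058.12 − 15850.81 = 2207.31; nΣy² − (Σy)² = 23902.48 − 23654.44 = 248.04
r = -145.74 / √(2207.31 × 248.04) = -145.74 / 739.9332 ≈ -0.197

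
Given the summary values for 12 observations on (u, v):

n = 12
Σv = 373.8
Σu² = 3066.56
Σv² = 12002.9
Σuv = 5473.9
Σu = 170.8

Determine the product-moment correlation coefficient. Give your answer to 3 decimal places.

r = (nΣuv − ΣuΣv) / √[(nΣu² − (Σu)²)(nΣv² − (Σv)²)]
Numerator: 12×5473.9 − 170.8×373.8 = 1841.76
Denominator: √[(36798.72 − 29172.64)(144034.8 − 139726.44)] = √[7626.08 × 4308.36] = 5732.0065
r = 1841.76 / 5732.0065 ≈ 0.321

0.321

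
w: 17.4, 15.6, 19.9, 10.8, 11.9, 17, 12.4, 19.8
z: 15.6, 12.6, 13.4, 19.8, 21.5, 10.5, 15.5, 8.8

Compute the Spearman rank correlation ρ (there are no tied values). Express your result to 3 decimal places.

Rank w: 6, 4, 8, 1, 2, 5, 3, 7
Rank z: 6, 3, 4, 7, 8, 2, 5, 1
d = rank(w) − rank(z): 0, 1, 4, -6, -6, 3, -2, 6; Σd² = 138
ρ = 1 − 6Σd² / [n(n²−1)] = 1 − 6×138 / (8×63) = 1 − 828/504 ≈ -0.643

-0.643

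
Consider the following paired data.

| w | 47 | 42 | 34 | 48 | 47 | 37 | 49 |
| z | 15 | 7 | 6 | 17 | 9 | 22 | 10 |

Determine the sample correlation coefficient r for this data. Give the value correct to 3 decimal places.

n = 7, Σw = 304, Σz = 86, Σw² = 13412, Σz² = 1264, Σwz = 3746
nΣwz − ΣwΣz = 26222 − 26144 = 78
nΣw² − (Σw)² = 93884 − 92416 = 1468; nΣz² − (Σz)² = 8848 − 7396 = 1452
r = 78 / √(1468 × 1452) = 78 / 1459.9781 ≈ 0.053

0.053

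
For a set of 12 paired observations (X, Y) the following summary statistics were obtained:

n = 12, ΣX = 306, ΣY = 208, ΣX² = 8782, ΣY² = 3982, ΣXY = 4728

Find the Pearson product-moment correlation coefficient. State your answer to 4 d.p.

-0.9485

r = (nΣXY − ΣXΣY) / √[(nΣX² − (ΣX)²)(nΣY² − (ΣY)²)]
Numerator: 12×4728 − 306×208 = -6912
Denominator: √[(105384 − 93636)(47784 − 43264)] = √[11748 × 4520] = 7287.0406
r = -6912 / 7287.0406 ≈ -0.9485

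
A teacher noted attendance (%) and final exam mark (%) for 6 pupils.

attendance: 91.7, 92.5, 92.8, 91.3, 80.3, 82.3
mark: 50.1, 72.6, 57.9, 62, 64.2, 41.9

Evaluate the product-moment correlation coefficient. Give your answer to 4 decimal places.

n = 6, Σx = 530.9, Σy = 348.7, Σx² = 47134.05, Σy² = 20854.43, Σxy = 30947.02
nΣxy − ΣxΣy = 185682.12 − 185124.83 = 557.29
nΣx² − (Σx)² = 282804.3 − 281854.81 = 949.49; nΣy² − (Σy)² = 125126.58 − 121591.69 = 3534.89
r = 557.29 / √(949.49 × 3534.89) = 557.29 / 1832.0324 ≈ 0.3042

0.3042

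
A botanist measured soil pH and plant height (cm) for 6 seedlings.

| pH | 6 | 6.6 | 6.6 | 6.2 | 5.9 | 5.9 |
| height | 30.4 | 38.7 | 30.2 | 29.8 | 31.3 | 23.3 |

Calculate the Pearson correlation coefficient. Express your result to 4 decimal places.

0.6330

n = 6, Σx = 37.2, Σy = 183.7, Σx² = 231.18, Σy² = 5744.51, Σxy = 1144.04
nΣxy − ΣxΣy = 6864.24 − 6833.64 = 30.6
nΣx² − (Σx)² = 1387.08 − 1383.84 = 3.24; nΣy² − (Σy)² = 34467.06 − 33745.69 = 721.37
r = 30.6 / √(3.24 × 721.37) = 30.6 / 48.3450 ≈ 0.6330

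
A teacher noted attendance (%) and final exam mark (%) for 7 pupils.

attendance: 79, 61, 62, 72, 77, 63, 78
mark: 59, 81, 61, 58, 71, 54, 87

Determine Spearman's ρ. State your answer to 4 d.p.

0.0357

Rank attendance: 7, 1, 2, 4, 5, 3, 6
Rank mark: 3, 6, 4, 2, 5, 1, 7
d = rank(attendance) − rank(mark): 4, -5, -2, 2, 0, 2, -1; Σd² = 54
ρ = 1 − 6Σd² / [n(n²−1)] = 1 − 6×54 / (7×48) = 1 − 324/336 ≈ 0.0357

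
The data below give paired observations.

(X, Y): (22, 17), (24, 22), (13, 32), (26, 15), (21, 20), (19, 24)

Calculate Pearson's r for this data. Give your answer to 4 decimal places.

-0.9105

n = 6, ΣX = 125, ΣY = 130, ΣX² = 2707, ΣY² = 2998, ΣXY = 2584
nΣXY − ΣXΣY = 15504 − 16250 = -746
nΣX² − (ΣX)² = 16242 − 15625 = 617; nΣY² − (ΣY)² = 17988 − 16900 = 1088
r = -746 / √(617 × 1088) = -746 / 819.3266 ≈ -0.9105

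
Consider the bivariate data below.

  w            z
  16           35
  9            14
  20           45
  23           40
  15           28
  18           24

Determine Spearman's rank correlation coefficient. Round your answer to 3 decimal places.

Rank w: 3, 1, 5, 6, 2, 4
Rank z: 4, 1, 6, 5, 3, 2
d = rank(w) − rank(z): -1, 0, -1, 1, -1, 2; Σd² = 8
ρ = 1 − 6Σd² / [n(n²−1)] = 1 − 6×8 / (6×35) = 1 − 48/210 ≈ 0.771

0.771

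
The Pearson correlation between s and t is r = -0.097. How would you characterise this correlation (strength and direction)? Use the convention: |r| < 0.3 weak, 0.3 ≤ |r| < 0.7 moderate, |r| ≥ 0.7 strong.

weak negative

r = -0.097 < 0 so the relationship is negative.
|r| = 0.097, which falls in the weak range.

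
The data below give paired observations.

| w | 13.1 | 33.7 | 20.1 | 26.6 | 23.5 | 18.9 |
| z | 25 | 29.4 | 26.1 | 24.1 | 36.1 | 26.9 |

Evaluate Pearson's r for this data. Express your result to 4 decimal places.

n = 6, Σw = 135.9, Σz = 167.6, Σw² = 3328.33, Σz² = 4778.2, Σwz = 3840.71
nΣwz − ΣwΣz = 23044.26 − 22776.84 = 267.42
nΣw² − (Σw)² = 19969.98 − 18468.81 = 1501.17; nΣz² − (Σz)² = 28669.2 − 28089.76 = 579.44
r = 267.42 / √(1501.17 × 579.44) = 267.42 / 932.6510 ≈ 0.2867

0.2867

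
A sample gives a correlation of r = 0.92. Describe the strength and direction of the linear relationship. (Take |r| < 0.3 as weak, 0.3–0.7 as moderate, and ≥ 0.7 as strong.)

r = 0.92 > 0 so the relationship is positive.
|r| = 0.92, which falls in the strong range.

strong positive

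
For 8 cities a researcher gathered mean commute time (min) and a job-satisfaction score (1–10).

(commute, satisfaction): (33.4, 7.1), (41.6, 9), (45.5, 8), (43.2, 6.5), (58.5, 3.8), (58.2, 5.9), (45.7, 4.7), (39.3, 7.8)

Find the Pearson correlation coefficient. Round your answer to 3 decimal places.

-0.639

n = 8, Σx = 365.4, Σy = 52.8, Σx² = 17225.08, Σy² = 369.84, Σxy = 2343.35
nΣxy − ΣxΣy = 18746.8 − 19293.12 = -546.32
nΣx² − (Σx)² = 137800.64 − 133517.16 = 4283.48; nΣy² − (Σy)² = 2958.72 − 2787.84 = 170.88
r = -546.32 / √(4283.48 × 170.88) = -546.32 / 855.5472 ≈ -0.639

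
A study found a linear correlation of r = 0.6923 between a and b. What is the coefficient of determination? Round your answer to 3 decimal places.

r² = (0.6923)² = 0.479

0.479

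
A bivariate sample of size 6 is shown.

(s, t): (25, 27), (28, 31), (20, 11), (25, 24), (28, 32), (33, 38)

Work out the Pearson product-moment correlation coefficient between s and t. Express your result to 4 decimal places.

n = 6, Σs = 159, Σt = 163, Σs² = 4307, Σt² = 4855, Σst = 4513
nΣst − ΣsΣt = 27078 − 25917 = 1161
nΣs² − (Σs)² = 25842 − 25281 = 561; nΣt² − (Σt)² = 29130 − 26569 = 2561
r = 1161 / √(561 × 2561) = 1161 / 1198.6330 ≈ 0.9686

0.9686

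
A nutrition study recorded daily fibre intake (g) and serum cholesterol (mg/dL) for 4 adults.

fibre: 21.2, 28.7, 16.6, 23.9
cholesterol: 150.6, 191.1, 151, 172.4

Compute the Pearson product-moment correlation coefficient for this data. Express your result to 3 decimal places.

n = 4, Σx = 90.4, Σy = 665.1, Σx² = 2119.9, Σy² = 111722.33, Σxy = 15304.25
nΣxy − ΣxΣy = 61217 − 60125.04 = 1091.96
nΣx² − (Σx)² = 8479.6 − 8172.16 = 307.44; nΣy² − (Σy)² = 446889.32 − 442358.01 = 4531.31
r = 1091.96 / √(307.44 × 4531.31) = 1091.96 / 1180.2991 ≈ 0.925

0.925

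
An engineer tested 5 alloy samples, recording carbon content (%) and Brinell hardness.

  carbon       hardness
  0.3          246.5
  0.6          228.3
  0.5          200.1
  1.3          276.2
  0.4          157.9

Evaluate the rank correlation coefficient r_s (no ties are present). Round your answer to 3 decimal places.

0.400

Rank carbon: 1, 4, 3, 5, 2
Rank hardness: 4, 3, 2, 5, 1
d = rank(carbon) − rank(hardness): -3, 1, 1, 0, 1; Σd² = 12
ρ = 1 − 6Σd² / [n(n²−1)] = 1 − 6×12 / (5×24) = 1 − 72/120 ≈ 0.400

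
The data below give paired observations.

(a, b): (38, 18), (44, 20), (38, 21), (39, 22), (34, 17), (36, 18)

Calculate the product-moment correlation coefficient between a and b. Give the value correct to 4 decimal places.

0.5631

n = 6, Σa = 229, Σb = 116, Σa² = 8797, Σb² = 2262, Σab = 4446
nΣab − ΣaΣb = 26676 − 26564 = 112
nΣa² − (Σa)² = 52782 − 52441 = 341; nΣb² − (Σb)² = 13572 − 13456 = 116
r = 112 / √(341 × 116) = 112 / 198.8869 ≈ 0.5631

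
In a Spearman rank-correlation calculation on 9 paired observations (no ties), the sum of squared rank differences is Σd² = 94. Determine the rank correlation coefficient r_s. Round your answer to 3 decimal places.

0.217

ρ = 1 − 6Σd² / [n(n²−1)] = 1 − 6×94 / (9×80)
  = 1 − 564/720 = 1 − 0.7833 ≈ 0.217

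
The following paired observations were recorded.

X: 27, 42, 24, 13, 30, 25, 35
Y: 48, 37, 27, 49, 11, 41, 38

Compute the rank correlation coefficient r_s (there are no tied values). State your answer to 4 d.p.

Rank X: 4, 7, 2, 1, 5, 3, 6
Rank Y: 6, 3, 2, 7, 1, 5, 4
d = rank(X) − rank(Y): -2, 4, 0, -6, 4, -2, 2; Σd² = 80
ρ = 1 − 6Σd² / [n(n²−1)] = 1 − 6×80 / (7×48) = 1 − 480/336 ≈ -0.4286

-0.4286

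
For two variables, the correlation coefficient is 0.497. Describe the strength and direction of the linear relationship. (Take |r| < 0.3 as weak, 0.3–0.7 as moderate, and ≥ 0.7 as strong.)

r = 0.497 > 0 so the relationship is positive.
|r| = 0.497, which falls in the moderate range.

moderate positive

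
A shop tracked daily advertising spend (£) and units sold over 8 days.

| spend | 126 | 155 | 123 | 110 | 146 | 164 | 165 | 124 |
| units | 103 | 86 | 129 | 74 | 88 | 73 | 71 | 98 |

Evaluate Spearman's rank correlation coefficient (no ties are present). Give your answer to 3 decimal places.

-0.619

Rank spend: 4, 6, 2, 1, 5, 7, 8, 3
Rank units: 7, 4, 8, 3, 5, 2, 1, 6
d = rank(spend) − rank(units): -3, 2, -6, -2, 0, 5, 7, -3; Σd² = 136
ρ = 1 − 6Σd² / [n(n²−1)] = 1 − 6×136 / (8×63) = 1 − 816/504 ≈ -0.619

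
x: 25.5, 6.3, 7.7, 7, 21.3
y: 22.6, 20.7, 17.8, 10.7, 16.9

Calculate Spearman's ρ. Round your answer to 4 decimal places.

0.3000

Rank x: 5, 1, 3, 2, 4
Rank y: 5, 4, 3, 1, 2
d = rank(x) − rank(y): 0, -3, 0, 1, 2; Σd² = 14
ρ = 1 − 6Σd² / [n(n²−1)] = 1 − 6×14 / (5×24) = 1 − 84/120 ≈ 0.3000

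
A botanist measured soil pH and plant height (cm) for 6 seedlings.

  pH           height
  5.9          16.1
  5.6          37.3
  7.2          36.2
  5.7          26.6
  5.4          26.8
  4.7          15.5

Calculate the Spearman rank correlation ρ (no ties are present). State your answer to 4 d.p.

Rank pH: 5, 3, 6, 4, 2, 1
Rank height: 2, 6, 5, 3, 4, 1
d = rank(pH) − rank(height): 3, -3, 1, 1, -2, 0; Σd² = 24
ρ = 1 − 6Σd² / [n(n²−1)] = 1 − 6×24 / (6×35) = 1 − 144/210 ≈ 0.3143

0.3143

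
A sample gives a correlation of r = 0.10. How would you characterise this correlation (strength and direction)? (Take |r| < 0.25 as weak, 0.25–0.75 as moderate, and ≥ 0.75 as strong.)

r = 0.10 > 0 so the relationship is positive.
|r| = 0.10, which falls in the weak range.

weak positive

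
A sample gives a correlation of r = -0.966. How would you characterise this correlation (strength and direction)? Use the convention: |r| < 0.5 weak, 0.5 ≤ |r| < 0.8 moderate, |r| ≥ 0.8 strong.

r = -0.966 < 0 so the relationship is negative.
|r| = 0.966, which falls in the strong range.

strong negative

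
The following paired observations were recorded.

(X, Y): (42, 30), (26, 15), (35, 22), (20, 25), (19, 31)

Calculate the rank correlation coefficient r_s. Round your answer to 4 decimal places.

-0.3000

Rank X: 5, 3, 4, 2, 1
Rank Y: 4, 1, 2, 3, 5
d = rank(X) − rank(Y): 1, 2, 2, -1, -4; Σd² = 26
ρ = 1 − 6Σd² / [n(n²−1)] = 1 − 6×26 / (5×24) = 1 − 156/120 ≈ -0.3000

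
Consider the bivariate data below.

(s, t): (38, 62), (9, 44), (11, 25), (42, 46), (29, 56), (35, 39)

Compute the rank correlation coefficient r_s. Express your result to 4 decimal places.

Rank s: 5, 1, 2, 6, 3, 4
Rank t: 6, 3, 1, 4, 5, 2
d = rank(s) − rank(t): -1, -2, 1, 2, -2, 2; Σd² = 18
ρ = 1 − 6Σd² / [n(n²−1)] = 1 − 6×18 / (6×35) = 1 − 108/210 ≈ 0.4857

0.4857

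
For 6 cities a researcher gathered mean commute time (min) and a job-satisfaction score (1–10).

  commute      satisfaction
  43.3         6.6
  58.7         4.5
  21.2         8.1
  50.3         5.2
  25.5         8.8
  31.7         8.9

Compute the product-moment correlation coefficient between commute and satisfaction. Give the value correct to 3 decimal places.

-0.931

n = 6, Σx = 230.7, Σy = 42.1, Σx² = 9955.25, Σy² = 313.11, Σxy = 1489.74
nΣxy − ΣxΣy = 8938.44 − 9712.47 = -774.03
nΣx² − (Σx)² = 59731.5 − 53222.49 = 6509.01; nΣy² − (Σy)² = 1878.66 − 1772.41 = 106.25
r = -774.03 / √(6509.01 × 106.25) = -774.03 / 831.6143 ≈ -0.931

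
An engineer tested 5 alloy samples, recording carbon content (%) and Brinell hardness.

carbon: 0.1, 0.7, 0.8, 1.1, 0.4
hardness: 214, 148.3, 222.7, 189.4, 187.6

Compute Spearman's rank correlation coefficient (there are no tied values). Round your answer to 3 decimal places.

Rank carbon: 1, 3, 4, 5, 2
Rank hardness: 4, 1, 5, 3, 2
d = rank(carbon) − rank(hardness): -3, 2, -1, 2, 0; Σd² = 18
ρ = 1 − 6Σd² / [n(n²−1)] = 1 − 6×18 / (5×24) = 1 − 108/120 ≈ 0.100

0.100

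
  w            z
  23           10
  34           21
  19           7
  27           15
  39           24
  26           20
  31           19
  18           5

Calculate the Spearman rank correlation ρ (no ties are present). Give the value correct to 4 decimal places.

0.9286

Rank w: 3, 7, 2, 5, 8, 4, 6, 1
Rank z: 3, 7, 2, 4, 8, 6, 5, 1
d = rank(w) − rank(z): 0, 0, 0, 1, 0, -2, 1, 0; Σd² = 6
ρ = 1 − 6Σd² / [n(n²−1)] = 1 − 6×6 / (8×63) = 1 − 36/504 ≈ 0.9286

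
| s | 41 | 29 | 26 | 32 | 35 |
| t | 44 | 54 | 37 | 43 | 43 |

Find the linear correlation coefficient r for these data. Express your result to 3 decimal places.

n = 5, Σs = 163, Σt = 221, Σs² = 5447, Σt² = 9919, Σst = 7213
nΣst − ΣsΣt = 36065 − 36023 = 42
nΣs² − (Σs)² = 27235 − 26569 = 666; nΣt² − (Σt)² = 49595 − 48841 = 754
r = 42 / √(666 × 754) = 42 / 708.6353 ≈ 0.059

0.059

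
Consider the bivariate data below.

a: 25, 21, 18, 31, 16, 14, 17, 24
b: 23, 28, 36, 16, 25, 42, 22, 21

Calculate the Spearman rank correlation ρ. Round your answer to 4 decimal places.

Rank a: 7, 5, 4, 8, 2, 1, 3, 6
Rank b: 4, 6, 7, 1, 5, 8, 3, 2
d = rank(a) − rank(b): 3, -1, -3, 7, -3, -7, 0, 4; Σd² = 142
ρ = 1 − 6Σd² / [n(n²−1)] = 1 − 6×142 / (8×63) = 1 − 852/504 ≈ -0.6905

-0.6905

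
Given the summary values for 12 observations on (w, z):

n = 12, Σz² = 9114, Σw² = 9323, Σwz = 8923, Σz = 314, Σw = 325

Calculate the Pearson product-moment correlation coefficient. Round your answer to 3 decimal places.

0.612

r = (nΣwz − ΣwΣz) / √[(nΣw² − (Σw)²)(nΣz² − (Σz)²)]
Numerator: 12×8923 − 325×314 = 5026
Denominator: √[(111876 − 105625)(109368 − 98596)] = √[6251 × 10772] = 8205.8377
r = 5026 / 8205.8377 ≈ 0.612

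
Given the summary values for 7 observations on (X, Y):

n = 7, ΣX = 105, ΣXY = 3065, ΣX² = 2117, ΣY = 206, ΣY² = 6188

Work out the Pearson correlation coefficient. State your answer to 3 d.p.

-0.096

r = (nΣXY − ΣXΣY) / √[(nΣX² − (ΣX)²)(nΣY² − (ΣY)²)]
Numerator: 7×3065 − 105×206 = -175
Denominator: √[(14819 − 11025)(43316 − 42436)] = √[3794 × 880] = 1827.2165
r = -175 / 1827.2165 ≈ -0.096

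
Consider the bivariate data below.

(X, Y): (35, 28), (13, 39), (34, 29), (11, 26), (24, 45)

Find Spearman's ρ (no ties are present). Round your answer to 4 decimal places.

Rank X: 5, 2, 4, 1, 3
Rank Y: 2, 4, 3, 1, 5
d = rank(X) − rank(Y): 3, -2, 1, 0, -2; Σd² = 18
ρ = 1 − 6Σd² / [n(n²−1)] = 1 − 6×18 / (5×24) = 1 − 108/120 ≈ 0.1000

0.1000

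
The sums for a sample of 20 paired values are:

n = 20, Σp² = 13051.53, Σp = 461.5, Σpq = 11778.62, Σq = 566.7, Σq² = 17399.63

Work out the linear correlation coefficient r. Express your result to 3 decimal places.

-0.723

r = (nΣpq − ΣpΣq) / √[(nΣp² − (Σp)²)(nΣq² − (Σq)²)]
Numerator: 20×11778.62 − 461.5×566.7 = -25959.65
Denominator: √[(261030.6 − 212982.25)(347992.6 − 321148.89)] = √[48048.35 × 26843.71] = 35913.7296
r = -25959.65 / 35913.7296 ≈ -0.723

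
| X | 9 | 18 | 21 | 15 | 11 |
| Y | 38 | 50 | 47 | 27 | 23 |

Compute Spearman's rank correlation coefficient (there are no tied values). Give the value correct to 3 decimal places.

0.600

Rank X: 1, 4, 5, 3, 2
Rank Y: 3, 5, 4, 2, 1
d = rank(X) − rank(Y): -2, -1, 1, 1, 1; Σd² = 8
ρ = 1 − 6Σd² / [n(n²−1)] = 1 − 6×8 / (5×24) = 1 − 48/120 ≈ 0.600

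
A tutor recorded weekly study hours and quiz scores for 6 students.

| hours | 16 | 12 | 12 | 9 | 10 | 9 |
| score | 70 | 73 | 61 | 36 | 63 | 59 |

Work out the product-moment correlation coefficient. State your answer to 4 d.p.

n = 6, Σx = 68, Σy = 362, Σx² = 806, Σy² = 22696, Σxy = 4213
nΣxy − ΣxΣy = 25278 − 24616 = 662
nΣx² − (Σx)² = 4836 − 4624 = 212; nΣy² − (Σy)² = 136176 − 131044 = 5132
r = 662 / √(212 × 5132) = 662 / 1043.0647 ≈ 0.6347

0.6347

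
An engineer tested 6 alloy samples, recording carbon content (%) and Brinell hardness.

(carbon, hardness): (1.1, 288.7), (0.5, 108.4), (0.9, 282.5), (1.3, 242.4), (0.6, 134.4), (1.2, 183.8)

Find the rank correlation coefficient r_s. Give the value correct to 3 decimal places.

0.543

Rank carbon: 4, 1, 3, 6, 2, 5
Rank hardness: 6, 1, 5, 4, 2, 3
d = rank(carbon) − rank(hardness): -2, 0, -2, 2, 0, 2; Σd² = 16
ρ = 1 − 6Σd² / [n(n²−1)] = 1 − 6×16 / (6×35) = 1 − 96/210 ≈ 0.543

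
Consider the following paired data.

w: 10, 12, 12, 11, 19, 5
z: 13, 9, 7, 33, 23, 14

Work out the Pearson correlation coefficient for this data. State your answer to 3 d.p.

0.243

n = 6, Σw = 69, Σz = 99, Σw² = 895, Σz² = 2113, Σwz = 1192
nΣwz − ΣwΣz = 7152 − 6831 = 321
nΣw² − (Σw)² = 5370 − 4761 = 609; nΣz² − (Σz)² = 12678 − 9801 = 2877
r = 321 / √(609 × 2877) = 321 / 1323.6665 ≈ 0.243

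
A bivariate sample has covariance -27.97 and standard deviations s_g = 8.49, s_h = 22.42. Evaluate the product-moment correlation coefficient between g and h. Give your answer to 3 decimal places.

r = Cov(g,h) / (s_g · s_h) = -27.97 / (8.49 × 22.42)
  = -27.97 / 190.3458 ≈ -0.147

-0.147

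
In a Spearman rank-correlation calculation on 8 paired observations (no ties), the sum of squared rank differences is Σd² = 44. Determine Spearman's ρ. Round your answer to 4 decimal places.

ρ = 1 − 6Σd² / [n(n²−1)] = 1 − 6×44 / (8×63)
  = 1 − 264/504 = 1 − 0.52381 ≈ 0.4762

0.4762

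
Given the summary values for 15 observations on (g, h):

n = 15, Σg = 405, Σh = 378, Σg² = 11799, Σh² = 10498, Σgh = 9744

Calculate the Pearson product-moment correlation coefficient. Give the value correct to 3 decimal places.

r = (nΣgh − ΣgΣh) / √[(nΣg² − (Σg)²)(nΣh² − (Σh)²)]
Numerator: 15×9744 − 405×378 = -6930
Denominator: √[(176985 − 164025)(157470 − 142884)] = √[12960 × 14586] = 13748.9840
r = -6930 / 13748.9840 ≈ -0.504

-0.504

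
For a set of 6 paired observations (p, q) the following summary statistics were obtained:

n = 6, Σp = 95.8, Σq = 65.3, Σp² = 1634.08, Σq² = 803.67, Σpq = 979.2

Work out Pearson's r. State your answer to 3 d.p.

r = (nΣpq − ΣpΣq) / √[(nΣp² − (Σp)²)(nΣq² − (Σq)²)]
Numerator: 6×979.2 − 95.8×65.3 = -380.54
Denominator: √[(9804.48 − 9177.64)(4822.02 − 4264.09)] = √[626.84 × 557.93] = 591.3821
r = -380.54 / 591.3821 ≈ -0.643

-0.643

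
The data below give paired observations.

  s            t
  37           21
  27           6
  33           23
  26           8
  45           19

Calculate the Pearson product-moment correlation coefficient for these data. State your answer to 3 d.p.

n = 5, Σs = 168, Σt = 77, Σs² = 5888, Σt² = 1431, Σst = 2761
nΣst − ΣsΣt = 13805 − 12936 = 869
nΣs² − (Σs)² = 29440 − 28224 = 1216; nΣt² − (Σt)² = 7155 − 5929 = 1226
r = 869 / √(1216 × 1226) = 869 / 1220.9898 ≈ 0.712

0.712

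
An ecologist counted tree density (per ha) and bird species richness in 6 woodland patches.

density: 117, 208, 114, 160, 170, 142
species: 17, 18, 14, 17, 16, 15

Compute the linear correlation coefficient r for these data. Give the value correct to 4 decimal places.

n = 6, Σx = 911, Σy = 97, Σx² = 144613, Σy² = 1579, Σxy = 14899
nΣxy − ΣxΣy = 89394 − 88367 = 1027
nΣx² − (Σx)² = 867678 − 829921 = 37757; nΣy² − (Σy)² = 9474 − 9409 = 65
r = 1027 / √(37757 × 65) = 1027 / 1566.5902 ≈ 0.6556

0.6556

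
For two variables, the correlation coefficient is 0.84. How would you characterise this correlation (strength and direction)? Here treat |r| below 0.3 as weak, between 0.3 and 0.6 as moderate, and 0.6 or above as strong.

r = 0.84 > 0 so the relationship is positive.
|r| = 0.84, which falls in the strong range.

strong positive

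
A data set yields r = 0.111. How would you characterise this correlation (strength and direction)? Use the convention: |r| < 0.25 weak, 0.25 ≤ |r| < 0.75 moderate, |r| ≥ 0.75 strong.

weak positive

r = 0.111 > 0 so the relationship is positive.
|r| = 0.111, which falls in the weak range.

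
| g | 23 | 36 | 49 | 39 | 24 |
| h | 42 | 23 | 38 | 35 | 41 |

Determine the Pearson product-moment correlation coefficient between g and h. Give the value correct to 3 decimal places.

-0.350

n = 5, Σg = 171, Σh = 179, Σg² = 6323, Σh² = 6643, Σgh = 6005
nΣgh − ΣgΣh = 30025 − 30609 = -584
nΣg² − (Σg)² = 31615 − 29241 = 2374; nΣh² − (Σh)² = 33215 − 32041 = 1174
r = -584 / √(2374 × 1174) = -584 / 1669.4538 ≈ -0.350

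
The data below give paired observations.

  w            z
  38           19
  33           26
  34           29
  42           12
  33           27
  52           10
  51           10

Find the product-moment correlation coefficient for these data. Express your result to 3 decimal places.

-0.931

n = 7, Σw = 283, Σz = 133, Σw² = 11847, Σz² = 2951, Σwz = 4991
nΣwz − ΣwΣz = 34937 − 37639 = -2702
nΣw² − (Σw)² = 82929 − 80089 = 2840; nΣz² − (Σz)² = 20657 − 17689 = 2968
r = -2702 / √(2840 × 2968) = -2702 / 2903.2947 ≈ -0.931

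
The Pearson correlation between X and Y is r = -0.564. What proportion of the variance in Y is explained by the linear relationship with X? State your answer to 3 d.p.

0.318

r² = (-0.564)² = 0.318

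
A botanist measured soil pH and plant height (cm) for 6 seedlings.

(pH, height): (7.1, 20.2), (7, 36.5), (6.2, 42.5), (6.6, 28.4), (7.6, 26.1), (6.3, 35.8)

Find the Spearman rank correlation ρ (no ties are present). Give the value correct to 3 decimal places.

Rank pH: 5, 4, 1, 3, 6, 2
Rank height: 1, 5, 6, 3, 2, 4
d = rank(pH) − rank(height): 4, -1, -5, 0, 4, -2; Σd² = 62
ρ = 1 − 6Σd² / [n(n²−1)] = 1 − 6×62 / (6×35) = 1 − 372/210 ≈ -0.771

-0.771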